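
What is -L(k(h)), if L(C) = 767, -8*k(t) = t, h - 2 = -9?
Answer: -767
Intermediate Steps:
h = -7 (h = 2 - 9 = -7)
k(t) = -t/8
-L(k(h)) = -1*767 = -767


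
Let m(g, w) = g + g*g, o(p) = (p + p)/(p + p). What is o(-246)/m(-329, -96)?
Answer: 1/107912 ≈ 9.2668e-6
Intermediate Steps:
o(p) = 1 (o(p) = (2*p)/((2*p)) = (2*p)*(1/(2*p)) = 1)
m(g, w) = g + g²
o(-246)/m(-329, -96) = 1/(-329*(1 - 329)) = 1/(-329*(-328)) = 1/107912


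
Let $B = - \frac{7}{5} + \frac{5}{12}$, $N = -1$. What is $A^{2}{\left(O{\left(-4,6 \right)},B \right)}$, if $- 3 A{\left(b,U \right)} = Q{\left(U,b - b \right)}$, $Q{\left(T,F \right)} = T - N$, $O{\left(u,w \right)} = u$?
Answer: $\frac{1}{32400} \approx 3.0864 \cdot 10^{-5}$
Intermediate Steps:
$Q{\left(T,F \right)} = 1 + T$ ($Q{\left(T,F \right)} = T - -1 = T + 1 = 1 + T$)
$B = - \frac{59}{60}$ ($B = \left(-7\right) \frac{1}{5} + 5 \cdot \frac{1}{12} = - \frac{7}{5} + \frac{5}{12} = - \frac{59}{60} \approx -0.98333$)
$A{\left(b,U \right)} = - \frac{1}{3} - \frac{U}{3}$ ($A{\left(b,U \right)} = - \frac{1 + U}{3} = - \frac{1}{3} - \frac{U}{3}$)
$A^{2}{\left(O{\left(-4,6 \right)},B \right)} = \left(- \frac{1}{3} - - \frac{59}{180}\right)^{2} = \left(- \frac{1}{3} + \frac{59}{180}\right)^{2} = \left(- \frac{1}{180}\right)^{2} = \frac{1}{32400}$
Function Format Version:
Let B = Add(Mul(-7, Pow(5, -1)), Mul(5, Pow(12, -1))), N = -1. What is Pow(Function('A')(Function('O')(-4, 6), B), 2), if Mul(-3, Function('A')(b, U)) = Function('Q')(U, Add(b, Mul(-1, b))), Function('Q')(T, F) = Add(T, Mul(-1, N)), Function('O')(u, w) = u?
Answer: Rational(1, 32400) ≈ 3.0864e-5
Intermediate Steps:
Function('Q')(T, F) = Add(1, T) (Function('Q')(T, F) = Add(T, Mul(-1, -1)) = Add(T, 1) = Add(1, T))
B = Rational(-59, 60) (B = Add(Mul(-7, Rational(1, 5)), Mul(5, Rational(1, 12))) = Add(Rational(-7, 5), Rational(5, 12)) = Rational(-59, 60) ≈ -0.98333)
Function('A')(b, U) = Add(Rational(-1, 3), Mul(Rational(-1, 3), U)) (Function('A')(b, U) = Mul(Rational(-1, 3), Add(1, U)) = Add(Rational(-1, 3), Mul(Rational(-1, 3), U)))
Pow(Function('A')(Function('O')(-4, 6), B), 2) = Pow(Add(Rational(-1, 3), Mul(Rational(-1, 3), Rational(-59, 60))), 2) = Pow(Add(Rational(-1, 3), Rational(59, 180)), 2) = Pow(Rational(-1, 180), 2) = Rational(1, 32400)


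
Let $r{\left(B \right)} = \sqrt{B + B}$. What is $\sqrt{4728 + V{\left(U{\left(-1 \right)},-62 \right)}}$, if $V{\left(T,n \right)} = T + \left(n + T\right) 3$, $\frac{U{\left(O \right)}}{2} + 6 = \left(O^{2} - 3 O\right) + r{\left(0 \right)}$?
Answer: $\sqrt{4526} \approx 67.276$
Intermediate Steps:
$r{\left(B \right)} = \sqrt{2} \sqrt{B}$ ($r{\left(B \right)} = \sqrt{2 B} = \sqrt{2} \sqrt{B}$)
$U{\left(O \right)} = -12 - 6 O + 2 O^{2}$ ($U{\left(O \right)} = -12 + 2 \left(\left(O^{2} - 3 O\right) + \sqrt{2} \sqrt{0}\right) = -12 + 2 \left(\left(O^{2} - 3 O\right) + \sqrt{2} \cdot 0\right) = -12 + 2 \left(\left(O^{2} - 3 O\right) + 0\right) = -12 + 2 \left(O^{2} - 3 O\right) = -12 + \left(- 6 O + 2 O^{2}\right) = -12 - 6 O + 2 O^{2}$)
$V{\left(T,n \right)} = 3 n + 4 T$ ($V{\left(T,n \right)} = T + \left(T + n\right) 3 = T + \left(3 T + 3 n\right) = 3 n + 4 T$)
$\sqrt{4728 + V{\left(U{\left(-1 \right)},-62 \right)}} = \sqrt{4728 + \left(3 \left(-62\right) + 4 \left(-12 - -6 + 2 \left(-1\right)^{2}\right)\right)} = \sqrt{4728 - \left(186 - 4 \left(-12 + 6 + 2 \cdot 1\right)\right)} = \sqrt{4728 - \left(186 - 4 \left(-12 + 6 + 2\right)\right)} = \sqrt{4728 + \left(-186 + 4 \left(-4\right)\right)} = \sqrt{4728 - 202} = \sqrt{4526}$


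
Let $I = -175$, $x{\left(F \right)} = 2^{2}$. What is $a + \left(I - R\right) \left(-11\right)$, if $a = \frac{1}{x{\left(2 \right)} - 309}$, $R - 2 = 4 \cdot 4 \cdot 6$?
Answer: $\frac{915914}{305} \approx 3003.0$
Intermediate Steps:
$x{\left(F \right)} = 4$
$R = 98$ ($R = 2 + 4 \cdot 4 \cdot 6 = 2 + 16 \cdot 6 = 2 + 96 = 98$)
$a = - \frac{1}{305}$ ($a = \frac{1}{4 - 309} = \frac{1}{-305} = - \frac{1}{305} \approx -0.0032787$)
$a + \left(I - R\right) \left(-11\right) = - \frac{1}{305} + \left(-175 - 98\right) \left(-11\right) = - \frac{1}{305} - -3003 = - \frac{1}{305} + 3003 = \frac{915914}{305}$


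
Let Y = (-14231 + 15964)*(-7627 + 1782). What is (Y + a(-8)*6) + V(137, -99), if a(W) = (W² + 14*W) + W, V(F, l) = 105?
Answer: -10129616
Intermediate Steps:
a(W) = W² + 15*W
Y = -10129385 (Y = 1733*(-5845) = -10129385)
(Y + a(-8)*6) + V(137, -99) = (-10129385 - 8*(15 - 8)*6) + 105 = (-10129385 - 8*7*6) + 105 = (-10129385 - 56*6) + 105 = (-10129385 - 336) + 105 = -10129721 + 105 = -10129616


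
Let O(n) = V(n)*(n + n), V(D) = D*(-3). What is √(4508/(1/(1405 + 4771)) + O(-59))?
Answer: √27820522 ≈ 5274.5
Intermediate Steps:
V(D) = -3*D
O(n) = -6*n² (O(n) = (-3*n)*(n + n) = (-3*n)*(2*n) = -6*n²)
√(4508/(1/(1405 + 4771)) + O(-59)) = √(4508/(1/(1405 + 4771)) - 6*(-59)²) = √(4508/(1/6176) - 6*3481) = √(4508/(1/6176) - 20886) = √(4508*6176 - 20886) = √(27841408 - 20886) = √27820522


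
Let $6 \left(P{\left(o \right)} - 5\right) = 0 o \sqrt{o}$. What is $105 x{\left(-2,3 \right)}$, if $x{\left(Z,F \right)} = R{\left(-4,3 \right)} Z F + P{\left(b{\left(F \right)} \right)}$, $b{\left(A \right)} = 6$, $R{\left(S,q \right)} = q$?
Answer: $-1365$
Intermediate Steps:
$P{\left(o \right)} = 5$ ($P{\left(o \right)} = 5 + \frac{0 o \sqrt{o}}{6} = 5 + \frac{0 \sqrt{o}}{6} = 5 + \frac{1}{6} \cdot 0 = 5 + 0 = 5$)
$x{\left(Z,F \right)} = 5 + 3 F Z$ ($x{\left(Z,F \right)} = 3 Z F + 5 = 3 F Z + 5 = 5 + 3 F Z$)
$105 x{\left(-2,3 \right)} = 105 \left(5 + 3 \cdot 3 \left(-2\right)\right) = 105 \left(5 - 18\right) = 105 \left(-13\right) = -1365$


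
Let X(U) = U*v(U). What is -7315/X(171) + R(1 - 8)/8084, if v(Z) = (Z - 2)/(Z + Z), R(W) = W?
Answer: -118270103/1366196 ≈ -86.569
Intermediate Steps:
v(Z) = (-2 + Z)/(2*Z) (v(Z) = (-2 + Z)/((2*Z)) = (-2 + Z)*(1/(2*Z)) = (-2 + Z)/(2*Z))
X(U) = -1 + U/2 (X(U) = U*((-2 + U)/(2*U)) = -1 + U/2)
-7315/X(171) + R(1 - 8)/8084 = -7315/(-1 + (½)*171) + (1 - 8)/8084 = -7315/(-1 + 171/2) - 7*1/8084 = -7315/169/2 - 7/8084 = -7315*2/169 - 7/8084 = -14630/169 - 7/8084 = -118270103/1366196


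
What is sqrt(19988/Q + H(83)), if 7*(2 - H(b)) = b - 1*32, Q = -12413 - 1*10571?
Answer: 3*I*sqrt(6547142)/3094 ≈ 2.481*I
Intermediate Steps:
Q = -22984 (Q = -12413 - 10571 = -22984)
H(b) = 46/7 - b/7 (H(b) = 2 - (b - 1*32)/7 = 2 - (b - 32)/7 = 2 - (-32 + b)/7 = 2 + (32/7 - b/7) = 46/7 - b/7)
sqrt(19988/Q + H(83)) = sqrt(19988/(-22984) + (46/7 - 1/7*83)) = sqrt(19988*(-1/22984) + (46/7 - 83/7)) = sqrt(-4997/5746 - 37/7) = sqrt(-247581/40222) = 3*I*sqrt(6547142)/3094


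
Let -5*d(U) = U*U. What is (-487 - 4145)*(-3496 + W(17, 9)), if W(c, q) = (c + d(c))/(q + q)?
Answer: 81019856/5 ≈ 1.6204e+7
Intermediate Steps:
d(U) = -U**2/5 (d(U) = -U*U/5 = -U**2/5)
W(c, q) = (c - c**2/5)/(2*q) (W(c, q) = (c - c**2/5)/(q + q) = (c - c**2/5)/((2*q)) = (c - c**2/5)*(1/(2*q)) = (c - c**2/5)/(2*q))
(-487 - 4145)*(-3496 + W(17, 9)) = (-487 - 4145)*(-3496 + (1/10)*17*(5 - 1*17)/9) = -4632*(-3496 + (1/10)*17*(1/9)*(5 - 17)) = -4632*(-3496 + (1/10)*17*(1/9)*(-12)) = -4632*(-3496 - 34/15) = -4632*(-52474/15) = 81019856/5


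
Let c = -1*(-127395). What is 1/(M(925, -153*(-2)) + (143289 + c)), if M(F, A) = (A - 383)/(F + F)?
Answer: 1850/500765323 ≈ 3.6943e-6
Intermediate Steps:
M(F, A) = (-383 + A)/(2*F) (M(F, A) = (-383 + A)/((2*F)) = (-383 + A)*(1/(2*F)) = (-383 + A)/(2*F))
c = 127395
1/(M(925, -153*(-2)) + (143289 + c)) = 1/((½)*(-383 - 153*(-2))/925 + (143289 + 127395)) = 1/((½)*(1/925)*(-383 + 306) + 270684) = 1/((½)*(1/925)*(-77) + 270684) = 1/(-77/1850 + 270684) = 1/(500765323/1850) = 1850/500765323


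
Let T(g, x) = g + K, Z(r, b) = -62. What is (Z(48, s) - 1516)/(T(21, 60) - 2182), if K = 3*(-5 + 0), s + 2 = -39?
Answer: 789/1088 ≈ 0.72518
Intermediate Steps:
s = -41 (s = -2 - 39 = -41)
K = -15 (K = 3*(-5) = -15)
T(g, x) = -15 + g (T(g, x) = g - 15 = -15 + g)
(Z(48, s) - 1516)/(T(21, 60) - 2182) = (-62 - 1516)/((-15 + 21) - 2182) = -1578/(6 - 2182) = -1578/(-2176) = -1578*(-1/2176) = 789/1088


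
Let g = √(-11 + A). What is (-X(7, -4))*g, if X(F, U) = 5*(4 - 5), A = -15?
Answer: 5*I*√26 ≈ 25.495*I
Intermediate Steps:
X(F, U) = -5 (X(F, U) = 5*(-1) = -5)
g = I*√26 (g = √(-11 - 15) = √(-26) = I*√26 ≈ 5.099*I)
(-X(7, -4))*g = (-1*(-5))*(I*√26) = 5*(I*√26) = 5*I*√26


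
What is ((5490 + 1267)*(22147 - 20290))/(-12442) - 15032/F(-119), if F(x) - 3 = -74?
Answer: -703862035/883382 ≈ -796.78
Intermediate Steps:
F(x) = -71 (F(x) = 3 - 74 = -71)
((5490 + 1267)*(22147 - 20290))/(-12442) - 15032/F(-119) = ((5490 + 1267)*(22147 - 20290))/(-12442) - 15032/(-71) = (6757*1857)*(-1/12442) - 15032*(-1/71) = 12547749*(-1/12442) + 15032/71 = -12547749/12442 + 15032/71 = -703862035/883382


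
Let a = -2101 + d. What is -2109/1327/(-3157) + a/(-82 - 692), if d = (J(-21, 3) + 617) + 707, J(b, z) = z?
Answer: 4191448/4189339 ≈ 1.0005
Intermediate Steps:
d = 1327 (d = (3 + 617) + 707 = 620 + 707 = 1327)
a = -774 (a = -2101 + 1327 = -774)
-2109/1327/(-3157) + a/(-82 - 692) = -2109/1327/(-3157) - 774/(-82 - 692) = -2109*1/1327*(-1/3157) - 774/(-774) = -2109/1327*(-1/3157) - 774*(-1/774) = 2109/4189339 + 1 = 4191448/4189339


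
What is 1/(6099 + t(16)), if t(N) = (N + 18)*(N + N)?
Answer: 1/7187 ≈ 0.00013914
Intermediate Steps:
t(N) = 2*N*(18 + N) (t(N) = (18 + N)*(2*N) = 2*N*(18 + N))
1/(6099 + t(16)) = 1/(6099 + 2*16*(18 + 16)) = 1/(6099 + 2*16*34) = 1/(6099 + 1088) = 1/7187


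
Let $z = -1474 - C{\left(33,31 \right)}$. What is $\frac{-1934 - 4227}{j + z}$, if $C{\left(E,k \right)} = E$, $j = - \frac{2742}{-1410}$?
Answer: $\frac{1447835}{353688} \approx 4.0935$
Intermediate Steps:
$j = \frac{457}{235}$ ($j = \left(-2742\right) \left(- \frac{1}{1410}\right) = \frac{457}{235} \approx 1.9447$)
$z = -1507$ ($z = -1474 - 33 = -1507$)
$\frac{-1934 - 4227}{j + z} = \frac{-1934 - 4227}{\frac{457}{235} - 1507} = - \frac{6161}{- \frac{353688}{235}} = \left(-6161\right) \left(- \frac{235}{353688}\right) = \frac{1447835}{353688}$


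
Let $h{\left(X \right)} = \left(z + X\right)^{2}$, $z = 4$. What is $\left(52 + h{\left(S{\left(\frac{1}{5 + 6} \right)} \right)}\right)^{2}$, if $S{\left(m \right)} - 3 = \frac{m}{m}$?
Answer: $13456$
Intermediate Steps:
$S{\left(m \right)} = 4$ ($S{\left(m \right)} = 3 + \frac{m}{m} = 3 + 1 = 4$)
$h{\left(X \right)} = \left(4 + X\right)^{2}$
$\left(52 + h{\left(S{\left(\frac{1}{5 + 6} \right)} \right)}\right)^{2} = \left(52 + \left(4 + 4\right)^{2}\right)^{2} = \left(52 + 8^{2}\right)^{2} = \left(52 + 64\right)^{2} = 116^{2} = 13456$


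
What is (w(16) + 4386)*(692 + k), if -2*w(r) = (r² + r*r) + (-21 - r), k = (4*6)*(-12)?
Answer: 1675994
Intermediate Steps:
k = -288 (k = 24*(-12) = -288)
w(r) = 21/2 + r/2 - r² (w(r) = -((r² + r*r) + (-21 - r))/2 = -((r² + r²) + (-21 - r))/2 = -(2*r² + (-21 - r))/2 = -(-21 - r + 2*r²)/2 = 21/2 + r/2 - r²)
(w(16) + 4386)*(692 + k) = ((21/2 + (½)*16 - 1*16²) + 4386)*(692 - 288) = ((21/2 + 8 - 1*256) + 4386)*404 = ((21/2 + 8 - 256) + 4386)*404 = (-475/2 + 4386)*404 = (8297/2)*404 = 1675994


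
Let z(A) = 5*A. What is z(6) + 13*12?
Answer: 186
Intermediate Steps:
z(6) + 13*12 = 5*6 + 13*12 = 30 + 156 = 186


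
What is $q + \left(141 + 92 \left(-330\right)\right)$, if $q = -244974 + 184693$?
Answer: $-90500$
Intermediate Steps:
$q = -60281$
$q + \left(141 + 92 \left(-330\right)\right) = -60281 + \left(141 + 92 \left(-330\right)\right) = -60281 + \left(141 - 30360\right) = -60281 - 30219 = -90500$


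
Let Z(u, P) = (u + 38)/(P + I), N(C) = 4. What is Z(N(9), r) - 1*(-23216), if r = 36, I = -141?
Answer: 116078/5 ≈ 23216.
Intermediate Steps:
Z(u, P) = (38 + u)/(-141 + P) (Z(u, P) = (u + 38)/(P - 141) = (38 + u)/(-141 + P))
Z(N(9), r) - 1*(-23216) = (38 + 4)/(-141 + 36) - 1*(-23216) = 42/(-105) + 23216 = -1/105*42 + 23216 = -⅖ + 23216 = 116078/5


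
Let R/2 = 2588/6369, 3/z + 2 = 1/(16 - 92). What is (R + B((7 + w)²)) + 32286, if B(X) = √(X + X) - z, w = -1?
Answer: 3495951418/108273 + 6*√2 ≈ 32297.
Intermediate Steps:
z = -76/51 (z = 3/(-2 + 1/(16 - 92)) = 3/(-2 + 1/(-76)) = 3/(-2 - 1/76) = 3/(-153/76) = 3*(-76/153) = -76/51 ≈ -1.4902)
B(X) = 76/51 + √2*√X (B(X) = √(X + X) - 1*(-76/51) = √(2*X) + 76/51 = √2*√X + 76/51 = 76/51 + √2*√X)
R = 5176/6369 (R = 2*(2588/6369) = 5176/6369 ≈ 0.81269)
(R + B((7 + w)²)) + 32286 = (5176/6369 + (76/51 + √2*√((7 - 1)²))) + 32286 = (5176/6369 + (76/51 + √2*√(6²))) + 32286 = (5176/6369 + (76/51 + √2*√36)) + 32286 = (5176/6369 + (76/51 + √2*6)) + 32286 = (5176/6369 + (76/51 + 6*√2)) + 32286 = (249340/108273 + 6*√2) + 32286 = 3495951418/108273 + 6*√2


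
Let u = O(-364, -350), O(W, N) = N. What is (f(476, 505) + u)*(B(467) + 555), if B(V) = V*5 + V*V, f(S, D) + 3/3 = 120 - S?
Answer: -156232153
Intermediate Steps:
f(S, D) = 119 - S (f(S, D) = -1 + (120 - S) = 119 - S)
u = -350
B(V) = V**2 + 5*V (B(V) = 5*V + V**2 = V**2 + 5*V)
(f(476, 505) + u)*(B(467) + 555) = ((119 - 1*476) - 350)*(467*(5 + 467) + 555) = ((119 - 476) - 350)*(467*472 + 555) = (-357 - 350)*(220424 + 555) = -707*220979 = -156232153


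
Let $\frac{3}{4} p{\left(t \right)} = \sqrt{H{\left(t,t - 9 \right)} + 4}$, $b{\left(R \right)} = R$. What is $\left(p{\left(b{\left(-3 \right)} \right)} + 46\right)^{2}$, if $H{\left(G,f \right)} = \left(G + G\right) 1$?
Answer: $\frac{19012}{9} + \frac{368 i \sqrt{2}}{3} \approx 2112.4 + 173.48 i$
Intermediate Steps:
$H{\left(G,f \right)} = 2 G$ ($H{\left(G,f \right)} = 2 G 1 = 2 G$)
$p{\left(t \right)} = \frac{4 \sqrt{4 + 2 t}}{3}$ ($p{\left(t \right)} = \frac{4 \sqrt{2 t + 4}}{3} = \frac{4 \sqrt{4 + 2 t}}{3}$)
$\left(p{\left(b{\left(-3 \right)} \right)} + 46\right)^{2} = \left(\frac{4 \sqrt{4 + 2 \left(-3\right)}}{3} + 46\right)^{2} = \left(\frac{4 \sqrt{4 - 6}}{3} + 46\right)^{2} = \left(\frac{4 \sqrt{-2}}{3} + 46\right)^{2} = \left(\frac{4 i \sqrt{2}}{3} + 46\right)^{2} = \left(46 + \frac{4 i \sqrt{2}}{3}\right)^{2}$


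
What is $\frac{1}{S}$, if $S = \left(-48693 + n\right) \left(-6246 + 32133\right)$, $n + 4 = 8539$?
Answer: $- \frac{1}{1039570146} \approx -9.6194 \cdot 10^{-10}$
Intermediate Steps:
$n = 8535$ ($n = -4 + 8539 = 8535$)
$S = -1039570146$ ($S = \left(-48693 + 8535\right) \left(-6246 + 32133\right) = \left(-40158\right) 25887 = -1039570146$)
$\frac{1}{S} = \frac{1}{-1039570146} = - \frac{1}{1039570146}$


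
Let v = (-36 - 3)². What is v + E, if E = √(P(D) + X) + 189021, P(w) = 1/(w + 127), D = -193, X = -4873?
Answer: 190542 + I*√21226854/66 ≈ 1.9054e+5 + 69.807*I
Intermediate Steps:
P(w) = 1/(127 + w)
E = 189021 + I*√21226854/66 (E = √(1/(127 - 193) - 4873) + 189021 = √(1/(-66) - 4873) + 189021 = √(-1/66 - 4873) + 189021 = √(-321619/66) + 189021 = I*√21226854/66 + 189021 = 189021 + I*√21226854/66 ≈ 1.8902e+5 + 69.807*I)
v = 1521 (v = (-39)² = 1521)
v + E = 1521 + (189021 + I*√21226854/66) = 190542 + I*√21226854/66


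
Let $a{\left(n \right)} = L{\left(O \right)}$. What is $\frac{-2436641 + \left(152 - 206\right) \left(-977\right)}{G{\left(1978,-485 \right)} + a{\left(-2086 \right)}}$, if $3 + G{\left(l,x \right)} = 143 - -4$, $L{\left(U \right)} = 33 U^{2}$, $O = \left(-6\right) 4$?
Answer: $- \frac{2383883}{19152} \approx -124.47$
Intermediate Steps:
$O = -24$
$G{\left(l,x \right)} = 144$ ($G{\left(l,x \right)} = -3 + \left(143 - -4\right) = -3 + \left(143 + 4\right) = -3 + 147 = 144$)
$a{\left(n \right)} = 19008$ ($a{\left(n \right)} = 33 \left(-24\right)^{2} = 33 \cdot 576 = 19008$)
$\frac{-2436641 + \left(152 - 206\right) \left(-977\right)}{G{\left(1978,-485 \right)} + a{\left(-2086 \right)}} = \frac{-2436641 + \left(152 - 206\right) \left(-977\right)}{144 + 19008} = \frac{-2436641 - -52758}{19152} = \left(-2436641 + 52758\right) \frac{1}{19152} = \left(-2383883\right) \frac{1}{19152} = - \frac{2383883}{19152}$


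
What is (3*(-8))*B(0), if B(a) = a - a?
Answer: 0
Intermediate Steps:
B(a) = 0
(3*(-8))*B(0) = (3*(-8))*0 = -24*0 = 0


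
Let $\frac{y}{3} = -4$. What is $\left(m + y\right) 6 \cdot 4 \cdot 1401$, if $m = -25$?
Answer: $-1244088$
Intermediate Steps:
$y = -12$ ($y = 3 \left(-4\right) = -12$)
$\left(m + y\right) 6 \cdot 4 \cdot 1401 = \left(-25 - 12\right) 6 \cdot 4 \cdot 1401 = \left(-37\right) 24 \cdot 1401 = \left(-888\right) 1401 = -1244088$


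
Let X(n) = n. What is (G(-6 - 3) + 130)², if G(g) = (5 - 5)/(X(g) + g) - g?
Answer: 19321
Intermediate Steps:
G(g) = -g (G(g) = (5 - 5)/(g + g) - g = 0/((2*g)) - g = 0*(1/(2*g)) - g = 0 - g = -g)
(G(-6 - 3) + 130)² = (-(-6 - 3) + 130)² = (-1*(-9) + 130)² = (9 + 130)² = 139² = 19321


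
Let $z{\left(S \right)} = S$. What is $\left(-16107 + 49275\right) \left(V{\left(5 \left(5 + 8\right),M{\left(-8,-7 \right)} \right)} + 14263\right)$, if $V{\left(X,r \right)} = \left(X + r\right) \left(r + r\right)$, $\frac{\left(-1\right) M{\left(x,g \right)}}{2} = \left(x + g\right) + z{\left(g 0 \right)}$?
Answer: $662132784$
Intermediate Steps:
$M{\left(x,g \right)} = - 2 g - 2 x$ ($M{\left(x,g \right)} = - 2 \left(\left(x + g\right) + g 0\right) = - 2 \left(\left(g + x\right) + 0\right) = - 2 \left(g + x\right) = - 2 g - 2 x$)
$V{\left(X,r \right)} = 2 r \left(X + r\right)$ ($V{\left(X,r \right)} = \left(X + r\right) 2 r = 2 r \left(X + r\right)$)
$\left(-16107 + 49275\right) \left(V{\left(5 \left(5 + 8\right),M{\left(-8,-7 \right)} \right)} + 14263\right) = \left(-16107 + 49275\right) \left(2 \left(\left(-2\right) \left(-7\right) - -16\right) \left(5 \left(5 + 8\right) - -30\right) + 14263\right) = 33168 \left(2 \left(14 + 16\right) \left(5 \cdot 13 + \left(14 + 16\right)\right) + 14263\right) = 33168 \left(2 \cdot 30 \left(65 + 30\right) + 14263\right) = 33168 \left(2 \cdot 30 \cdot 95 + 14263\right) = 33168 \left(5700 + 14263\right) = 33168 \cdot 19963 = 662132784$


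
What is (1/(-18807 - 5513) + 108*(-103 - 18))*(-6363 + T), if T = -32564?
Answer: 12371536274447/24320 ≈ 5.0870e+8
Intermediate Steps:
(1/(-18807 - 5513) + 108*(-103 - 18))*(-6363 + T) = (1/(-18807 - 5513) + 108*(-103 - 18))*(-6363 - 32564) = (1/(-24320) + 108*(-121))*(-38927) = (-1/24320 - 13068)*(-38927) = -317813761/24320*(-38927) = 12371536274447/24320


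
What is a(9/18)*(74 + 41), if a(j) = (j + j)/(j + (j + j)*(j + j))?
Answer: 230/3 ≈ 76.667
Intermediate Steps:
a(j) = 2*j/(j + 4*j²) (a(j) = (2*j)/(j + (2*j)*(2*j)) = (2*j)/(j + 4*j²) = 2*j/(j + 4*j²))
a(9/18)*(74 + 41) = (2/(1 + 4*(9/18)))*(74 + 41) = (2/(1 + 4*(9*(1/18))))*115 = (2/(1 + 4*(½)))*115 = (2/(1 + 2))*115 = (2/3)*115 = (2*(⅓))*115 = (⅔)*115 = 230/3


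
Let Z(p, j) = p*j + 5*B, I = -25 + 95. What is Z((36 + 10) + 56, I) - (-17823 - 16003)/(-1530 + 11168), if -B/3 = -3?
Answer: 34641428/4819 ≈ 7188.5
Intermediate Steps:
B = 9 (B = -3*(-3) = 9)
I = 70
Z(p, j) = 45 + j*p (Z(p, j) = p*j + 5*9 = j*p + 45 = 45 + j*p)
Z((36 + 10) + 56, I) - (-17823 - 16003)/(-1530 + 11168) = (45 + 70*((36 + 10) + 56)) - (-17823 - 16003)/(-1530 + 11168) = (45 + 70*(46 + 56)) - (-33826)/9638 = (45 + 70*102) - (-33826)/9638 = (45 + 7140) - 1*(-16913/4819) = 7185 + 16913/4819 = 34641428/4819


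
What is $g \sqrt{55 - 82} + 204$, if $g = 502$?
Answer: $204 + 1506 i \sqrt{3} \approx 204.0 + 2608.5 i$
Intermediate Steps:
$g \sqrt{55 - 82} + 204 = 502 \sqrt{55 - 82} + 204 = 502 \sqrt{-27} + 204 = 502 \cdot 3 i \sqrt{3} + 204 = 1506 i \sqrt{3} + 204 = 204 + 1506 i \sqrt{3}$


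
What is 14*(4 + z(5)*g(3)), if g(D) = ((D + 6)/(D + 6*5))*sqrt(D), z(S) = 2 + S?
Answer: 56 + 294*sqrt(3)/11 ≈ 102.29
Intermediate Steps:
g(D) = sqrt(D)*(6 + D)/(30 + D) (g(D) = ((6 + D)/(D + 30))*sqrt(D) = ((6 + D)/(30 + D))*sqrt(D) = sqrt(D)*(6 + D)/(30 + D))
14*(4 + z(5)*g(3)) = 14*(4 + (2 + 5)*(sqrt(3)*(6 + 3)/(30 + 3))) = 14*(4 + 7*(sqrt(3)*9/33)) = 14*(4 + 7*(sqrt(3)*(1/33)*9)) = 14*(4 + 7*(3*sqrt(3)/11)) = 14*(4 + 21*sqrt(3)/11) = 56 + 294*sqrt(3)/11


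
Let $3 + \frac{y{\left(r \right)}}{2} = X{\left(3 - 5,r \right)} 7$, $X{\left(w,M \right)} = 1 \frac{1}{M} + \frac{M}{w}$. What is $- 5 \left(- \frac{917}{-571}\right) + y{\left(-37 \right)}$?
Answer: $\frac{5167492}{21127} \approx 244.59$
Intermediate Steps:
$X{\left(w,M \right)} = \frac{1}{M} + \frac{M}{w}$
$y{\left(r \right)} = -6 - 7 r + \frac{14}{r}$ ($y{\left(r \right)} = -6 + 2 \left(\frac{1}{r} + \frac{r}{3 - 5}\right) 7 = -6 + 2 \left(\frac{1}{r} + \frac{r}{-2}\right) 7 = -6 + 2 \left(\frac{1}{r} + r \left(- \frac{1}{2}\right)\right) 7 = -6 + 2 \left(\frac{1}{r} - \frac{r}{2}\right) 7 = -6 + 2 \left(\frac{7}{r} - \frac{7 r}{2}\right) = -6 - \left(- \frac{14}{r} + 7 r\right) = -6 - 7 r + \frac{14}{r}$)
$- 5 \left(- \frac{917}{-571}\right) + y{\left(-37 \right)} = - 5 \left(- \frac{917}{-571}\right) - \left(-253 + \frac{14}{37}\right) = - 5 \left(\left(-917\right) \left(- \frac{1}{571}\right)\right) + \left(-6 + 259 + 14 \left(- \frac{1}{37}\right)\right) = \left(-5\right) \frac{917}{571} - - \frac{9347}{37} = - \frac{4585}{571} + \frac{9347}{37} = \frac{5167492}{21127}$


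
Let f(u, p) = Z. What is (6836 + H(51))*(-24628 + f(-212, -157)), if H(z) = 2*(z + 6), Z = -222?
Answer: -172707500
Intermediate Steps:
H(z) = 12 + 2*z (H(z) = 2*(6 + z) = 12 + 2*z)
f(u, p) = -222
(6836 + H(51))*(-24628 + f(-212, -157)) = (6836 + (12 + 2*51))*(-24628 - 222) = (6836 + (12 + 102))*(-24850) = (6836 + 114)*(-24850) = 6950*(-24850) = -172707500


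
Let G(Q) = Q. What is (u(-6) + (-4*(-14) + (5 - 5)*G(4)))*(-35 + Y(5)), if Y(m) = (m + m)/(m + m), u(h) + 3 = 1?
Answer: -1836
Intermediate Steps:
u(h) = -2 (u(h) = -3 + 1 = -2)
Y(m) = 1 (Y(m) = (2*m)/((2*m)) = (2*m)*(1/(2*m)) = 1)
(u(-6) + (-4*(-14) + (5 - 5)*G(4)))*(-35 + Y(5)) = (-2 + (-4*(-14) + (5 - 5)*4))*(-35 + 1) = (-2 + (56 + 0*4))*(-34) = (-2 + (56 + 0))*(-34) = (-2 + 56)*(-34) = 54*(-34) = -1836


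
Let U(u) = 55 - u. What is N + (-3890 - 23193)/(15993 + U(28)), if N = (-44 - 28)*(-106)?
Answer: 122237557/16020 ≈ 7630.3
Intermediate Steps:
N = 7632 (N = -72*(-106) = 7632)
N + (-3890 - 23193)/(15993 + U(28)) = 7632 + (-3890 - 23193)/(15993 + (55 - 1*28)) = 7632 - 27083/(15993 + (55 - 28)) = 7632 - 27083/(15993 + 27) = 7632 - 27083/16020 = 122237557/16020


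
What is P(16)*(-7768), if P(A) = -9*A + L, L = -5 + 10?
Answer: 1079752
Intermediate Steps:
L = 5
P(A) = 5 - 9*A (P(A) = -9*A + 5 = 5 - 9*A)
P(16)*(-7768) = (5 - 9*16)*(-7768) = (5 - 144)*(-7768) = -139*(-7768) = 1079752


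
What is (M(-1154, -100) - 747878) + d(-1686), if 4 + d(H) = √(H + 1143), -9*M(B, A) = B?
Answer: -6729784/9 + I*√543 ≈ -7.4775e+5 + 23.302*I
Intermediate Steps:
M(B, A) = -B/9
d(H) = -4 + √(1143 + H) (d(H) = -4 + √(H + 1143) = -4 + √(1143 + H))
(M(-1154, -100) - 747878) + d(-1686) = (-⅑*(-1154) - 747878) + (-4 + √(1143 - 1686)) = (1154/9 - 747878) + (-4 + √(-543)) = -6729748/9 + (-4 + I*√543) = -6729784/9 + I*√543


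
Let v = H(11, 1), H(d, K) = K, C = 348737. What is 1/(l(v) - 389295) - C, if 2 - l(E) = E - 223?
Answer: -135683453328/389071 ≈ -3.4874e+5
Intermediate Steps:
v = 1
l(E) = 225 - E (l(E) = 2 - (E - 223) = 2 - (-223 + E) = 2 + (223 - E) = 225 - E)
1/(l(v) - 389295) - C = 1/((225 - 1*1) - 389295) - 1*348737 = 1/((225 - 1) - 389295) - 348737 = 1/(224 - 389295) - 348737 = 1/(-389071) - 348737 = -1/389071 - 348737 = -135683453328/389071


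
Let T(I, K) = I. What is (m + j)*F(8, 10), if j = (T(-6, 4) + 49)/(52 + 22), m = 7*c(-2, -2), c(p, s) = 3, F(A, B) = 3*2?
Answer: 4791/37 ≈ 129.49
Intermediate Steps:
F(A, B) = 6
m = 21 (m = 7*3 = 21)
j = 43/74 (j = (-6 + 49)/(52 + 22) = 43/74 ≈ 0.58108)
(m + j)*F(8, 10) = (21 + 43/74)*6 = (1597/74)*6 = 4791/37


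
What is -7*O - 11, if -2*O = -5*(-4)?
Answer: 59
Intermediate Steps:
O = -10 (O = -(-5)*(-4)/2 = -1/2*20 = -10)
-7*O - 11 = -7*(-10) - 11 = 70 - 11 = 59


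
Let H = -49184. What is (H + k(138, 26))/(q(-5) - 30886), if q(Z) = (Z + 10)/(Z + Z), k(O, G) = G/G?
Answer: 98366/61773 ≈ 1.5924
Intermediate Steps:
k(O, G) = 1
q(Z) = (10 + Z)/(2*Z) (q(Z) = (10 + Z)/((2*Z)) = (10 + Z)*(1/(2*Z)) = (10 + Z)/(2*Z))
(H + k(138, 26))/(q(-5) - 30886) = (-49184 + 1)/((½)*(10 - 5)/(-5) - 30886) = -49183/((½)*(-⅕)*5 - 30886) = -49183/(-½ - 30886) = -49183/(-61773/2) = -49183*(-2/61773) = 98366/61773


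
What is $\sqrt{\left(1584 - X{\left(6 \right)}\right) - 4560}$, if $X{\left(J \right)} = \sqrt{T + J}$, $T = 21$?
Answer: $\sqrt{-2976 - 3 \sqrt{3}} \approx 54.6 i$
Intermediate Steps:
$X{\left(J \right)} = \sqrt{21 + J}$
$\sqrt{\left(1584 - X{\left(6 \right)}\right) - 4560} = \sqrt{\left(1584 - \sqrt{21 + 6}\right) - 4560} = \sqrt{\left(1584 - \sqrt{27}\right) - 4560} = \sqrt{\left(1584 - 3 \sqrt{3}\right) - 4560} = \sqrt{-2976 - 3 \sqrt{3}}$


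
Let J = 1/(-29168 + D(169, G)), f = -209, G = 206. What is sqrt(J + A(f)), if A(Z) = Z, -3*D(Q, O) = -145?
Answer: I*sqrt(1595003592206)/87359 ≈ 14.457*I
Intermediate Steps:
D(Q, O) = 145/3 (D(Q, O) = -1/3*(-145) = 145/3)
J = -3/87359 (J = 1/(-29168 + 145/3) = 1/(-87359/3) = -3/87359 ≈ -3.4341e-5)
sqrt(J + A(f)) = sqrt(-3/87359 - 209) = sqrt(-18258034/87359) = I*sqrt(1595003592206)/87359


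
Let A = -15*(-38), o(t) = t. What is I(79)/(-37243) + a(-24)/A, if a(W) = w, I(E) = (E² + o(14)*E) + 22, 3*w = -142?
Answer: -8944748/31842765 ≈ -0.28090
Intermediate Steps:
w = -142/3 (w = (⅓)*(-142) = -142/3 ≈ -47.333)
A = 570
I(E) = 22 + E² + 14*E (I(E) = (E² + 14*E) + 22 = 22 + E² + 14*E)
a(W) = -142/3
I(79)/(-37243) + a(-24)/A = (22 + 79² + 14*79)/(-37243) - 142/3/570 = (22 + 6241 + 1106)*(-1/37243) - 142/3*1/570 = 7369*(-1/37243) - 71/855 = -7369/37243 - 71/855 = -8944748/31842765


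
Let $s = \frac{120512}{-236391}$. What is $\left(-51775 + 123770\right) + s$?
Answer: $\frac{17018849533}{236391} \approx 71995.0$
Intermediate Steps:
$s = - \frac{120512}{236391}$ ($s = 120512 \left(- \frac{1}{236391}\right) = - \frac{120512}{236391} \approx -0.5098$)
$\left(-51775 + 123770\right) + s = \left(-51775 + 123770\right) - \frac{120512}{236391} = 71995 - \frac{120512}{236391} = \frac{17018849533}{236391}$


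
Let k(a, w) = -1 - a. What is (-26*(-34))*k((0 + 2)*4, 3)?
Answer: -7956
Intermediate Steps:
(-26*(-34))*k((0 + 2)*4, 3) = (-26*(-34))*(-1 - (0 + 2)*4) = 884*(-1 - 2*4) = 884*(-1 - 1*8) = 884*(-1 - 8) = 884*(-9) = -7956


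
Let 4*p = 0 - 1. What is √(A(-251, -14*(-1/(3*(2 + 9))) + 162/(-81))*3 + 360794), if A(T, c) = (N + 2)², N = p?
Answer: √5772851/4 ≈ 600.67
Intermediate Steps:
p = -¼ (p = (0 - 1)/4 = (¼)*(-1) = -¼ ≈ -0.25000)
N = -¼ ≈ -0.25000
A(T, c) = 49/16 (A(T, c) = (-¼ + 2)² = (7/4)² = 49/16)
√(A(-251, -14*(-1/(3*(2 + 9))) + 162/(-81))*3 + 360794) = √((49/16)*3 + 360794) = √(147/16 + 360794) = √(5772851/16) = √5772851/4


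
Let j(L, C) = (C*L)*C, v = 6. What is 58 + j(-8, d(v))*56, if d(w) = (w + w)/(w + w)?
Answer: -390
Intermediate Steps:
d(w) = 1 (d(w) = (2*w)/((2*w)) = (2*w)*(1/(2*w)) = 1)
j(L, C) = L*C**2
58 + j(-8, d(v))*56 = 58 - 8*1**2*56 = 58 - 8*1*56 = 58 - 8*56 = 58 - 448 = -390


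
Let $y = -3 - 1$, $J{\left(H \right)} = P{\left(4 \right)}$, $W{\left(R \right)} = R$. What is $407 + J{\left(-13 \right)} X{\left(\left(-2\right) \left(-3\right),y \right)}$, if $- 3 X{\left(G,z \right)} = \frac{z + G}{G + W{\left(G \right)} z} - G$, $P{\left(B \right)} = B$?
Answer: $\frac{11209}{27} \approx 415.15$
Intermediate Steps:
$J{\left(H \right)} = 4$
$y = -4$ ($y = -3 - 1 = -4$)
$X{\left(G,z \right)} = \frac{G}{3} - \frac{G + z}{3 \left(G + G z\right)}$ ($X{\left(G,z \right)} = - \frac{\frac{z + G}{G + G z} - G}{3} = - \frac{\frac{G + z}{G + G z} - G}{3} = - \frac{- G + \frac{G + z}{G + G z}}{3} = \frac{G}{3} - \frac{G + z}{3 \left(G + G z\right)}$)
$407 + J{\left(-13 \right)} X{\left(\left(-2\right) \left(-3\right),y \right)} = 407 + 4 \frac{\left(\left(-2\right) \left(-3\right)\right)^{2} - \left(-2\right) \left(-3\right) - -4 - 4 \left(\left(-2\right) \left(-3\right)\right)^{2}}{3 \left(\left(-2\right) \left(-3\right)\right) \left(1 - 4\right)} = 407 + 4 \frac{6^{2} - 6 + 4 - 4 \cdot 6^{2}}{3 \cdot 6 \left(-3\right)} = 407 + 4 \cdot \frac{1}{3} \cdot \frac{1}{6} \left(- \frac{1}{3}\right) \left(36 - 6 + 4 - 144\right) = 407 + 4 \cdot \frac{1}{3} \cdot \frac{1}{6} \left(- \frac{1}{3}\right) \left(-110\right) = 407 + 4 \cdot \frac{55}{27} = 407 + \frac{220}{27} = \frac{11209}{27}$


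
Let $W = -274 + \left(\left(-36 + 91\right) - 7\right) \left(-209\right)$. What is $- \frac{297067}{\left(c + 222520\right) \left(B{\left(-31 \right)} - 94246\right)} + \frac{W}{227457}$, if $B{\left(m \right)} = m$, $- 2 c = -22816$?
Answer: $- \frac{25246807087613}{557371501605288} \approx -0.045296$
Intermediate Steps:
$c = 11408$ ($c = \left(- \frac{1}{2}\right) \left(-22816\right) = 11408$)
$W = -10306$ ($W = -274 + \left(55 - 7\right) \left(-209\right) = -274 + 48 \left(-209\right) = -274 - 10032 = -10306$)
$- \frac{297067}{\left(c + 222520\right) \left(B{\left(-31 \right)} - 94246\right)} + \frac{W}{227457} = - \frac{297067}{\left(11408 + 222520\right) \left(-31 - 94246\right)} - \frac{10306}{227457} = - \frac{297067}{233928 \left(-94277\right)} - \frac{10306}{227457} = - \frac{297067}{-22054030056} - \frac{10306}{227457} = \left(-297067\right) \left(- \frac{1}{22054030056}\right) - \frac{10306}{227457} = \frac{297067}{22054030056} - \frac{10306}{227457} = - \frac{25246807087613}{557371501605288}$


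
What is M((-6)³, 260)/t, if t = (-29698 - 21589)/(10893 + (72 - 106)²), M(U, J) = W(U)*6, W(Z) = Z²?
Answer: -3372948864/51287 ≈ -65766.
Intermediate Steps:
M(U, J) = 6*U² (M(U, J) = U²*6 = 6*U²)
t = -51287/12049 (t = -51287/(10893 + (-34)²) = -51287/(10893 + 1156) = -51287/12049 ≈ -4.2565)
M((-6)³, 260)/t = (6*((-6)³)²)/(-51287/12049) = (6*(-216)²)*(-12049/51287) = (6*46656)*(-12049/51287) = 279936*(-12049/51287) = -3372948864/51287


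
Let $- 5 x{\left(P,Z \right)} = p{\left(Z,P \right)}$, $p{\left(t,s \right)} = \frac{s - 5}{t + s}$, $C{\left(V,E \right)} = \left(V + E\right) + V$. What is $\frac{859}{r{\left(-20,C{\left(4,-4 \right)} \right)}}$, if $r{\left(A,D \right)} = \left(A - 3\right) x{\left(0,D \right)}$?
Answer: $- \frac{3436}{23} \approx -149.39$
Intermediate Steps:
$C{\left(V,E \right)} = E + 2 V$ ($C{\left(V,E \right)} = \left(E + V\right) + V = E + 2 V$)
$p{\left(t,s \right)} = \frac{-5 + s}{s + t}$
$x{\left(P,Z \right)} = - \frac{-5 + P}{5 \left(P + Z\right)}$ ($x{\left(P,Z \right)} = - \frac{\frac{1}{P + Z} \left(-5 + P\right)}{5} = - \frac{-5 + P}{5 \left(P + Z\right)}$)
$r{\left(A,D \right)} = \frac{-3 + A}{D}$ ($r{\left(A,D \right)} = \left(A - 3\right) \frac{1 - 0}{0 + D} = \left(-3 + A\right) \frac{1 + 0}{D} = \left(-3 + A\right) \frac{1}{D} 1 = \frac{-3 + A}{D}$)
$\frac{859}{r{\left(-20,C{\left(4,-4 \right)} \right)}} = \frac{859}{\frac{1}{-4 + 2 \cdot 4} \left(-3 - 20\right)} = \frac{859}{\frac{1}{-4 + 8} \left(-23\right)} = \frac{859}{\frac{1}{4} \left(-23\right)} = \frac{859}{- \frac{23}{4}} = 859 \left(- \frac{4}{23}\right) = - \frac{3436}{23}$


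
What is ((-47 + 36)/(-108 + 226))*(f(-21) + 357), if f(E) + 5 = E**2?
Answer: -8723/118 ≈ -73.924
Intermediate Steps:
f(E) = -5 + E**2
((-47 + 36)/(-108 + 226))*(f(-21) + 357) = ((-47 + 36)/(-108 + 226))*((-5 + (-21)**2) + 357) = (-11/118)*((-5 + 441) + 357) = (-11*1/118)*(436 + 357) = -11/118*793 = -8723/118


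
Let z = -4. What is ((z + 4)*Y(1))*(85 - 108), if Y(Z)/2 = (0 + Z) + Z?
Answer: 0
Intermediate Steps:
Y(Z) = 4*Z (Y(Z) = 2*((0 + Z) + Z) = 2*(Z + Z) = 2*(2*Z) = 4*Z)
((z + 4)*Y(1))*(85 - 108) = ((-4 + 4)*(4*1))*(85 - 108) = (0*4)*(-23) = 0*(-23) = 0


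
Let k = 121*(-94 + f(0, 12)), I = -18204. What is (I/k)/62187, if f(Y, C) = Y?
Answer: 3034/117885823 ≈ 2.5737e-5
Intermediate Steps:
k = -11374 (k = 121*(-94 + 0) = 121*(-94) = -11374)
(I/k)/62187 = -18204/(-11374)/62187 = -18204*(-1/11374)*(1/62187) = (9102/5687)*(1/62187) = 3034/117885823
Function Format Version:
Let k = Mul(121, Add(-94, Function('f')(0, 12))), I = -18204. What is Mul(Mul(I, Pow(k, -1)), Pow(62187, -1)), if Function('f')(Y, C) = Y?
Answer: Rational(3034, 117885823) ≈ 2.5737e-5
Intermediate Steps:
k = -11374 (k = Mul(121, Add(-94, 0)) = Mul(121, -94) = -11374)
Mul(Mul(I, Pow(k, -1)), Pow(62187, -1)) = Mul(Mul(-18204, Pow(-11374, -1)), Pow(62187, -1)) = Mul(Mul(-18204, Rational(-1, 11374)), Rational(1, 62187)) = Mul(Rational(9102, 5687), Rational(1, 62187)) = Rational(3034, 117885823)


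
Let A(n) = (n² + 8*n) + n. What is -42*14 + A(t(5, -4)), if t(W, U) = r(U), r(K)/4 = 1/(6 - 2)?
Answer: -578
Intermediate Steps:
r(K) = 1 (r(K) = 4/(6 - 2) = 4/4 = 4*(¼) = 1)
t(W, U) = 1
A(n) = n² + 9*n
-42*14 + A(t(5, -4)) = -42*14 + 1*(9 + 1) = -588 + 1*10 = -588 + 10 = -578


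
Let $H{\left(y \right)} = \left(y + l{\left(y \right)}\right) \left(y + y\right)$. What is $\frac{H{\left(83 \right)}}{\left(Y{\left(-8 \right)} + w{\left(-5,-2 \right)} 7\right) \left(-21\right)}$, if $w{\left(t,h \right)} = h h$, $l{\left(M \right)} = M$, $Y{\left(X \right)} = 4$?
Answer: $- \frac{6889}{168} \approx -41.006$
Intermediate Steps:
$w{\left(t,h \right)} = h^{2}$
$H{\left(y \right)} = 4 y^{2}$ ($H{\left(y \right)} = \left(y + y\right) \left(y + y\right) = 2 y 2 y = 4 y^{2}$)
$\frac{H{\left(83 \right)}}{\left(Y{\left(-8 \right)} + w{\left(-5,-2 \right)} 7\right) \left(-21\right)} = \frac{4 \cdot 83^{2}}{\left(4 + \left(-2\right)^{2} \cdot 7\right) \left(-21\right)} = \frac{4 \cdot 6889}{\left(4 + 4 \cdot 7\right) \left(-21\right)} = \frac{27556}{\left(4 + 28\right) \left(-21\right)} = \frac{27556}{32 \left(-21\right)} = \frac{27556}{-672} = 27556 \left(- \frac{1}{672}\right) = - \frac{6889}{168}$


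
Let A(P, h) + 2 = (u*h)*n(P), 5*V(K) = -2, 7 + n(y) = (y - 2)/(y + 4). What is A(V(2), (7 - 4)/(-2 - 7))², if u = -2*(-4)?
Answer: 27556/81 ≈ 340.20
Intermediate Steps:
n(y) = -7 + (-2 + y)/(4 + y) (n(y) = -7 + (y - 2)/(y + 4) = -7 + (-2 + y)/(4 + y))
u = 8
V(K) = -⅖ (V(K) = (⅕)*(-2) = -⅖)
A(P, h) = -2 + 48*h*(-5 - P)/(4 + P) (A(P, h) = -2 + (8*h)*(6*(-5 - P)/(4 + P)) = -2 + 48*h*(-5 - P)/(4 + P))
A(V(2), (7 - 4)/(-2 - 7))² = (2*(-4 - 1*(-⅖) - 24*(7 - 4)/(-2 - 7)*(5 - ⅖))/(4 - ⅖))² = (2*(-4 + ⅖ - 24*3/(-9)*23/5)/(18/5))² = (2*(5/18)*(-4 + ⅖ - 24*3*(-⅑)*23/5))² = (2*(5/18)*(-4 + ⅖ - 24*(-⅓)*23/5))² = (2*(5/18)*(-4 + ⅖ + 184/5))² = (2*(5/18)*(166/5))² = (166/9)² = 27556/81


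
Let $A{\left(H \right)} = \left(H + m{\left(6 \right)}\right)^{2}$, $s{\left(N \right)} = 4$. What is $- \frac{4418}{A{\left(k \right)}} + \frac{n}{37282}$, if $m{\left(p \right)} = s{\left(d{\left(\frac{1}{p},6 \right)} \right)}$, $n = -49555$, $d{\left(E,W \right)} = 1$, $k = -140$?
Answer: $- \frac{270320289}{172391968} \approx -1.5681$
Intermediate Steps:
$m{\left(p \right)} = 4$
$A{\left(H \right)} = \left(4 + H\right)^{2}$ ($A{\left(H \right)} = \left(H + 4\right)^{2} = \left(4 + H\right)^{2}$)
$- \frac{4418}{A{\left(k \right)}} + \frac{n}{37282} = - \frac{4418}{\left(4 - 140\right)^{2}} - \frac{49555}{37282} = - \frac{4418}{\left(-136\right)^{2}} - \frac{49555}{37282} = - \frac{4418}{18496} - \frac{49555}{37282} = \left(-4418\right) \frac{1}{18496} - \frac{49555}{37282} = - \frac{2209}{9248} - \frac{49555}{37282} = - \frac{270320289}{172391968}$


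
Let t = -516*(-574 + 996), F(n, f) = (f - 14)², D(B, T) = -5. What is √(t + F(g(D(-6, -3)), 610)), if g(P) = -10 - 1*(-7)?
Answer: 2*√34366 ≈ 370.76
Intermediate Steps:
g(P) = -3 (g(P) = -10 + 7 = -3)
F(n, f) = (-14 + f)²
t = -217752 (t = -516*422 = -217752)
√(t + F(g(D(-6, -3)), 610)) = √(-217752 + (-14 + 610)²) = √(-217752 + 596²) = √(-217752 + 355216) = √137464 = 2*√34366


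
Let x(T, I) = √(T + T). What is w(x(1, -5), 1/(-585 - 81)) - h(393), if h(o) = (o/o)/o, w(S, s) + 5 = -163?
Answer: -66025/393 ≈ -168.00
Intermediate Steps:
x(T, I) = √2*√T (x(T, I) = √(2*T) = √2*√T)
w(S, s) = -168 (w(S, s) = -5 - 163 = -168)
h(o) = 1/o
w(x(1, -5), 1/(-585 - 81)) - h(393) = -168 - 1/393 = -66025/393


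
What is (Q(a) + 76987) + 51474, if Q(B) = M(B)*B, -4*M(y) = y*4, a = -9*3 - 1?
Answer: 127677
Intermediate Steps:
a = -28 (a = -27 - 1 = -28)
M(y) = -y (M(y) = -y*4/4 = -y)
Q(B) = -B² (Q(B) = (-B)*B = -B²)
(Q(a) + 76987) + 51474 = (-1*(-28)² + 76987) + 51474 = (-1*784 + 76987) + 51474 = (-784 + 76987) + 51474 = 76203 + 51474 = 127677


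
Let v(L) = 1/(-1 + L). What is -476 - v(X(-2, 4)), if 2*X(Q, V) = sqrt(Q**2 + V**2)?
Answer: -1905/4 - sqrt(5)/4 ≈ -476.81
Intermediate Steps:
X(Q, V) = sqrt(Q**2 + V**2)/2
-476 - v(X(-2, 4)) = -476 - 1/(-1 + sqrt((-2)**2 + 4**2)/2) = -476 - 1/(-1 + sqrt(4 + 16)/2) = -476 - 1/(-1 + sqrt(20)/2) = -476 - 1/(-1 + (2*sqrt(5))/2) = -476 - 1/(-1 + sqrt(5))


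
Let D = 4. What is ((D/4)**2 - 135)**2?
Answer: 17956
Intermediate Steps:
((D/4)**2 - 135)**2 = ((4/4)**2 - 135)**2 = ((4*(1/4))**2 - 135)**2 = (1**2 - 135)**2 = (1 - 135)**2 = (-134)**2 = 17956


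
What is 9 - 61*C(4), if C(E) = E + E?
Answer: -479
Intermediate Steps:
C(E) = 2*E
9 - 61*C(4) = 9 - 122*4 = 9 - 61*8 = 9 - 488 = -479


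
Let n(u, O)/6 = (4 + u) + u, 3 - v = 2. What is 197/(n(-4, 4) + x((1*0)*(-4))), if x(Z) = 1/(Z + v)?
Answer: -197/23 ≈ -8.5652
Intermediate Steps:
v = 1 (v = 3 - 1*2 = 3 - 2 = 1)
x(Z) = 1/(1 + Z) (x(Z) = 1/(Z + 1) = 1/(1 + Z))
n(u, O) = 24 + 12*u (n(u, O) = 6*((4 + u) + u) = 6*(4 + 2*u) = 24 + 12*u)
197/(n(-4, 4) + x((1*0)*(-4))) = 197/((24 + 12*(-4)) + 1/(1 + (1*0)*(-4))) = 197/((24 - 48) + 1/(1 + 0*(-4))) = 197/(-24 + 1/(1 + 0)) = 197/(-24 + 1/1) = 197/(-24 + 1) = 197/(-23) = -1/23*197 = -197/23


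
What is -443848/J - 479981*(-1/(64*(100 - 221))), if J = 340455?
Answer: -166849090267/2636483520 ≈ -63.285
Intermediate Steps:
-443848/J - 479981*(-1/(64*(100 - 221))) = -443848/340455 - 479981*(-1/(64*(100 - 221))) = -443848*1/340455 - 479981/((-121*(-64))) = -443848/340455 - 479981/7744 = -166849090267/2636483520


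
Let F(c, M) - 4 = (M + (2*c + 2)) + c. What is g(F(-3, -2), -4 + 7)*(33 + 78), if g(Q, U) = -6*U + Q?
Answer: -2553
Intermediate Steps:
F(c, M) = 6 + M + 3*c (F(c, M) = 4 + ((M + (2*c + 2)) + c) = 4 + ((M + (2 + 2*c)) + c) = 4 + ((2 + M + 2*c) + c) = 4 + (2 + M + 3*c) = 6 + M + 3*c)
g(Q, U) = Q - 6*U
g(F(-3, -2), -4 + 7)*(33 + 78) = ((6 - 2 + 3*(-3)) - 6*(-4 + 7))*(33 + 78) = ((6 - 2 - 9) - 6*3)*111 = (-5 - 18)*111 = -23*111 = -2553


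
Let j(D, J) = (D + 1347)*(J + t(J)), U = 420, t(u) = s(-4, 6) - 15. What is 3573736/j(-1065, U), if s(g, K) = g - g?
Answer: 1786868/57105 ≈ 31.291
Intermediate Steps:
s(g, K) = 0
t(u) = -15 (t(u) = 0 - 15 = -15)
j(D, J) = (-15 + J)*(1347 + D) (j(D, J) = (D + 1347)*(J - 15) = (1347 + D)*(-15 + J) = (-15 + J)*(1347 + D))
3573736/j(-1065, U) = 3573736/(-20205 - 15*(-1065) + 1347*420 - 1065*420) = 3573736/(-20205 + 15975 + 565740 - 447300) = 3573736/114210 = 3573736*(1/114210) = 1786868/57105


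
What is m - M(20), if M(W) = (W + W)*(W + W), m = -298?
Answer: -1898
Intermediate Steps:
M(W) = 4*W**2 (M(W) = (2*W)*(2*W) = 4*W**2)
m - M(20) = -298 - 4*20**2 = -298 - 4*400 = -298 - 1*1600 = -298 - 1600 = -1898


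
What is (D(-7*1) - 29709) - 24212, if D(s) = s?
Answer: -53928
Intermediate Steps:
(D(-7*1) - 29709) - 24212 = (-7*1 - 29709) - 24212 = (-7 - 29709) - 24212 = -29716 - 24212 = -53928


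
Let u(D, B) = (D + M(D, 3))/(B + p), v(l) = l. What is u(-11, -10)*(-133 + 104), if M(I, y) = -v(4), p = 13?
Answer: 145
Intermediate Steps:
M(I, y) = -4 (M(I, y) = -1*4 = -4)
u(D, B) = (-4 + D)/(13 + B) (u(D, B) = (D - 4)/(B + 13) = (-4 + D)/(13 + B))
u(-11, -10)*(-133 + 104) = ((-4 - 11)/(13 - 10))*(-133 + 104) = (-15/3)*(-29) = ((⅓)*(-15))*(-29) = -5*(-29) = 145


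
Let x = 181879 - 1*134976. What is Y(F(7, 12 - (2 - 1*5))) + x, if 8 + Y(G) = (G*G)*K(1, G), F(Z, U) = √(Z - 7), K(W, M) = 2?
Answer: 46895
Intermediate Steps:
F(Z, U) = √(-7 + Z)
Y(G) = -8 + 2*G² (Y(G) = -8 + (G*G)*2 = -8 + G²*2 = -8 + 2*G²)
x = 46903 (x = 181879 - 134976 = 46903)
Y(F(7, 12 - (2 - 1*5))) + x = (-8 + 2*(√(-7 + 7))²) + 46903 = (-8 + 2*(√0)²) + 46903 = (-8 + 2*0²) + 46903 = (-8 + 2*0) + 46903 = (-8 + 0) + 46903 = -8 + 46903 = 46895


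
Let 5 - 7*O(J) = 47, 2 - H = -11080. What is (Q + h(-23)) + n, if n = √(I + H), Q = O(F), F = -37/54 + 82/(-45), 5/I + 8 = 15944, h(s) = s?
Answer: -29 + √43974086493/1992 ≈ 76.271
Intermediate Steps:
H = 11082 (H = 2 - 1*(-11080) = 2 + 11080 = 11082)
I = 5/15936 (I = 5/(-8 + 15944) = 5/15936 ≈ 0.00031376)
F = -677/270 (F = -37*1/54 + 82*(-1/45) = -37/54 - 82/45 = -677/270 ≈ -2.5074)
O(J) = -6 (O(J) = 5/7 - ⅐*47 = 5/7 - 47/7 = -6)
Q = -6
n = √43974086493/1992 (n = √(5/15936 + 11082) = √(176602757/15936) = √43974086493/1992 ≈ 105.27)
(Q + h(-23)) + n = (-6 - 23) + √43974086493/1992 = -29 + √43974086493/1992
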